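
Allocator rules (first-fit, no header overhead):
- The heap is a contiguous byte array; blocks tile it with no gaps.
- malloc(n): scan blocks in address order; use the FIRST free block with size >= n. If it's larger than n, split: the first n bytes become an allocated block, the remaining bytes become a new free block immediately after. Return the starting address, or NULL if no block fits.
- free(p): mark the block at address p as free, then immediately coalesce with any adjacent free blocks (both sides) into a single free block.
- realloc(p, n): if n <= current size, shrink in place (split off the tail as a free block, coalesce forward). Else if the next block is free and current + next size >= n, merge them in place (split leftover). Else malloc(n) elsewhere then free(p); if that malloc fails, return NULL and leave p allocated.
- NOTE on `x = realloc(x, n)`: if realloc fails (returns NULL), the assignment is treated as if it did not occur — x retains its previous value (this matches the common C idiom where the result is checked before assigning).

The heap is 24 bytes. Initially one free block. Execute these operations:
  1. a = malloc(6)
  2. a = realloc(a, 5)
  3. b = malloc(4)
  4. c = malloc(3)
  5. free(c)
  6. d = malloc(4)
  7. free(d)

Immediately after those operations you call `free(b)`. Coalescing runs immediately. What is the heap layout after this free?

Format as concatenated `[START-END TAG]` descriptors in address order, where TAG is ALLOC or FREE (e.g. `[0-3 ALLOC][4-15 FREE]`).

Op 1: a = malloc(6) -> a = 0; heap: [0-5 ALLOC][6-23 FREE]
Op 2: a = realloc(a, 5) -> a = 0; heap: [0-4 ALLOC][5-23 FREE]
Op 3: b = malloc(4) -> b = 5; heap: [0-4 ALLOC][5-8 ALLOC][9-23 FREE]
Op 4: c = malloc(3) -> c = 9; heap: [0-4 ALLOC][5-8 ALLOC][9-11 ALLOC][12-23 FREE]
Op 5: free(c) -> (freed c); heap: [0-4 ALLOC][5-8 ALLOC][9-23 FREE]
Op 6: d = malloc(4) -> d = 9; heap: [0-4 ALLOC][5-8 ALLOC][9-12 ALLOC][13-23 FREE]
Op 7: free(d) -> (freed d); heap: [0-4 ALLOC][5-8 ALLOC][9-23 FREE]
free(b): b = 5 -> block [5-8 ALLOC]; mark free, coalesce with adjacent free neighbors -> [0-4 ALLOC][5-23 FREE]

Answer: [0-4 ALLOC][5-23 FREE]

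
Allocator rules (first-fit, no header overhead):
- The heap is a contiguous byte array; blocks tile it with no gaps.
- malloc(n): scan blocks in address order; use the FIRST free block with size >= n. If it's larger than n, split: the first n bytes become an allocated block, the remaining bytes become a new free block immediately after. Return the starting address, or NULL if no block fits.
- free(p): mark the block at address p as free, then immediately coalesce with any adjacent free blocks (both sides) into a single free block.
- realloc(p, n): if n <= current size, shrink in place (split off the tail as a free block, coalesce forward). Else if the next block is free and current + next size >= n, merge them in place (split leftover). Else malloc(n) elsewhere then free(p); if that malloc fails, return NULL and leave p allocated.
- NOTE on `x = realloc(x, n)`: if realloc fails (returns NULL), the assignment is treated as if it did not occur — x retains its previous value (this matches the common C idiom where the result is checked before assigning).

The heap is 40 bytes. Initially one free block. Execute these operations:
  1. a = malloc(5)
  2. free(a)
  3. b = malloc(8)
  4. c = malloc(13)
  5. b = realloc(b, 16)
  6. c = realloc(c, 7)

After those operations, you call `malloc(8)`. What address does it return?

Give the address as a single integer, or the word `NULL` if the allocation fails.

Answer: 0

Derivation:
Op 1: a = malloc(5) -> a = 0; heap: [0-4 ALLOC][5-39 FREE]
Op 2: free(a) -> (freed a); heap: [0-39 FREE]
Op 3: b = malloc(8) -> b = 0; heap: [0-7 ALLOC][8-39 FREE]
Op 4: c = malloc(13) -> c = 8; heap: [0-7 ALLOC][8-20 ALLOC][21-39 FREE]
Op 5: b = realloc(b, 16) -> b = 21; heap: [0-7 FREE][8-20 ALLOC][21-36 ALLOC][37-39 FREE]
Op 6: c = realloc(c, 7) -> c = 8; heap: [0-7 FREE][8-14 ALLOC][15-20 FREE][21-36 ALLOC][37-39 FREE]
malloc(8): first-fit scan over [0-7 FREE][8-14 ALLOC][15-20 FREE][21-36 ALLOC][37-39 FREE] -> 0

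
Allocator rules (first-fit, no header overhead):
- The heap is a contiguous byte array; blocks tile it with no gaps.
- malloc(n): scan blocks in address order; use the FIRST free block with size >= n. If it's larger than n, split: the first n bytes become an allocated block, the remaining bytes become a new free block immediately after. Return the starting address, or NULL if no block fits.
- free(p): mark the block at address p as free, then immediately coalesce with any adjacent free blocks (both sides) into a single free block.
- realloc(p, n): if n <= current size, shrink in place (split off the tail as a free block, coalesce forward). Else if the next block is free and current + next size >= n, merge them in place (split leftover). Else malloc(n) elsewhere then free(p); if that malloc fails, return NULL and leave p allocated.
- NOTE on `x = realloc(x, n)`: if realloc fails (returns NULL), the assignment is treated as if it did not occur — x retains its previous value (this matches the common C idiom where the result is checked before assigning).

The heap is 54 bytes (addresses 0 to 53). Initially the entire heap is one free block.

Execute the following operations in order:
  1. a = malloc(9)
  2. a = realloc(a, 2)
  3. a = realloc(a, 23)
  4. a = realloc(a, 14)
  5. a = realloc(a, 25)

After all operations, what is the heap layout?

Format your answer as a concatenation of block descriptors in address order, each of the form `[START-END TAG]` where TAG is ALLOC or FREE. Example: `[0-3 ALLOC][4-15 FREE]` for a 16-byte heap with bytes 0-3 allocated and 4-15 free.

Answer: [0-24 ALLOC][25-53 FREE]

Derivation:
Op 1: a = malloc(9) -> a = 0; heap: [0-8 ALLOC][9-53 FREE]
Op 2: a = realloc(a, 2) -> a = 0; heap: [0-1 ALLOC][2-53 FREE]
Op 3: a = realloc(a, 23) -> a = 0; heap: [0-22 ALLOC][23-53 FREE]
Op 4: a = realloc(a, 14) -> a = 0; heap: [0-13 ALLOC][14-53 FREE]
Op 5: a = realloc(a, 25) -> a = 0; heap: [0-24 ALLOC][25-53 FREE]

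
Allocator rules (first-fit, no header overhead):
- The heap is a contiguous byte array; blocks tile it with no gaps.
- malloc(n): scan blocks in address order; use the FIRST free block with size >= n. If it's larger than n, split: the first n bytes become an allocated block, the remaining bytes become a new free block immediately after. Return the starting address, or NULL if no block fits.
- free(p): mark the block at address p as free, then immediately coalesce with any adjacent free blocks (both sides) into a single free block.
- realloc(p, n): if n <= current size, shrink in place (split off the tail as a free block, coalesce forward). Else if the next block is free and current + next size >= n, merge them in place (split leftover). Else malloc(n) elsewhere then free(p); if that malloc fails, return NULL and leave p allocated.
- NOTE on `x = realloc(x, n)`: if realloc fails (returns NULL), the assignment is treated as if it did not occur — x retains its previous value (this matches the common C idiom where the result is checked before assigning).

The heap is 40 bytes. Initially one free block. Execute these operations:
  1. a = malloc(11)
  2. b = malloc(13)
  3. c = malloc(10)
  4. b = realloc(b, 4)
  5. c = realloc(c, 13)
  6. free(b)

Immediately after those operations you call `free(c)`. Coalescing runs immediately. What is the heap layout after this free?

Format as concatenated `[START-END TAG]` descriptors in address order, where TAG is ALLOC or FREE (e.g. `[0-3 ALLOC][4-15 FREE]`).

Op 1: a = malloc(11) -> a = 0; heap: [0-10 ALLOC][11-39 FREE]
Op 2: b = malloc(13) -> b = 11; heap: [0-10 ALLOC][11-23 ALLOC][24-39 FREE]
Op 3: c = malloc(10) -> c = 24; heap: [0-10 ALLOC][11-23 ALLOC][24-33 ALLOC][34-39 FREE]
Op 4: b = realloc(b, 4) -> b = 11; heap: [0-10 ALLOC][11-14 ALLOC][15-23 FREE][24-33 ALLOC][34-39 FREE]
Op 5: c = realloc(c, 13) -> c = 24; heap: [0-10 ALLOC][11-14 ALLOC][15-23 FREE][24-36 ALLOC][37-39 FREE]
Op 6: free(b) -> (freed b); heap: [0-10 ALLOC][11-23 FREE][24-36 ALLOC][37-39 FREE]
free(c): c = 24 -> block [24-36 ALLOC]; mark free, coalesce with adjacent free neighbors -> [0-10 ALLOC][11-39 FREE]

Answer: [0-10 ALLOC][11-39 FREE]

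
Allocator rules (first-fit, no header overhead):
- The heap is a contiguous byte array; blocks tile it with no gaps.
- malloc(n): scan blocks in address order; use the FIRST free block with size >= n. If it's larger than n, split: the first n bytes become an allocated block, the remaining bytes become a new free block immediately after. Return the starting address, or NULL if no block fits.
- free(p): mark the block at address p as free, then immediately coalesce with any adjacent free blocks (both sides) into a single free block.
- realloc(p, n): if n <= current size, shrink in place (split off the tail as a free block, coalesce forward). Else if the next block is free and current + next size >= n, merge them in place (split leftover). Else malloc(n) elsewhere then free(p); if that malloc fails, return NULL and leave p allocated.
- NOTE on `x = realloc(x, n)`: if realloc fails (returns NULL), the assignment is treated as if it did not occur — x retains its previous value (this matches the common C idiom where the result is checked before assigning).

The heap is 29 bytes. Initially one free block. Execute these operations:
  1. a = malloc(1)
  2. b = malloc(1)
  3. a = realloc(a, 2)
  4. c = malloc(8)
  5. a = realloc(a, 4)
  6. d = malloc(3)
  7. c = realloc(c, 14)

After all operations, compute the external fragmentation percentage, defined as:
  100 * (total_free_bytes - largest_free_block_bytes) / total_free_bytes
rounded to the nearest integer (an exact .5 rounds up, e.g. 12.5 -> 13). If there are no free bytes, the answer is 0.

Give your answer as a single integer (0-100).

Answer: 23

Derivation:
Op 1: a = malloc(1) -> a = 0; heap: [0-0 ALLOC][1-28 FREE]
Op 2: b = malloc(1) -> b = 1; heap: [0-0 ALLOC][1-1 ALLOC][2-28 FREE]
Op 3: a = realloc(a, 2) -> a = 2; heap: [0-0 FREE][1-1 ALLOC][2-3 ALLOC][4-28 FREE]
Op 4: c = malloc(8) -> c = 4; heap: [0-0 FREE][1-1 ALLOC][2-3 ALLOC][4-11 ALLOC][12-28 FREE]
Op 5: a = realloc(a, 4) -> a = 12; heap: [0-0 FREE][1-1 ALLOC][2-3 FREE][4-11 ALLOC][12-15 ALLOC][16-28 FREE]
Op 6: d = malloc(3) -> d = 16; heap: [0-0 FREE][1-1 ALLOC][2-3 FREE][4-11 ALLOC][12-15 ALLOC][16-18 ALLOC][19-28 FREE]
Op 7: c = realloc(c, 14) -> NULL (c unchanged); heap: [0-0 FREE][1-1 ALLOC][2-3 FREE][4-11 ALLOC][12-15 ALLOC][16-18 ALLOC][19-28 FREE]
Free blocks: [1 2 10] total_free=13 largest=10 -> 100*(13-10)/13 = 300/13 ≈ 23.077 -> rounds to 23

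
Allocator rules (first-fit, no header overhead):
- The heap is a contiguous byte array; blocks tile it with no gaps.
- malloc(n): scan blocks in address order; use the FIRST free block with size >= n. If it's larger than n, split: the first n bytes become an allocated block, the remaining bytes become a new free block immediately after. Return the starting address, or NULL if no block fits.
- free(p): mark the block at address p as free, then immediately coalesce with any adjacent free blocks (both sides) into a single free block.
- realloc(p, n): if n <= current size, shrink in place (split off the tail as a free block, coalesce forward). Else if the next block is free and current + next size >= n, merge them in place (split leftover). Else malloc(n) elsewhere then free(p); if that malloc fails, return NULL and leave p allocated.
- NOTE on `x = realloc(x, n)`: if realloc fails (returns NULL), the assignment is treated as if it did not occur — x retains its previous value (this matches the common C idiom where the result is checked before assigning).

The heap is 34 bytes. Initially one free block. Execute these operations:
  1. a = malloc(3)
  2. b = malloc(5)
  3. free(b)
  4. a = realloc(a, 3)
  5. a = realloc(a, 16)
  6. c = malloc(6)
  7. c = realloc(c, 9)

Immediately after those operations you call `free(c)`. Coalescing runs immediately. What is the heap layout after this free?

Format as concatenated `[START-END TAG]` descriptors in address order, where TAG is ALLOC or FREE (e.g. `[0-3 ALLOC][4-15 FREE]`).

Answer: [0-15 ALLOC][16-33 FREE]

Derivation:
Op 1: a = malloc(3) -> a = 0; heap: [0-2 ALLOC][3-33 FREE]
Op 2: b = malloc(5) -> b = 3; heap: [0-2 ALLOC][3-7 ALLOC][8-33 FREE]
Op 3: free(b) -> (freed b); heap: [0-2 ALLOC][3-33 FREE]
Op 4: a = realloc(a, 3) -> a = 0; heap: [0-2 ALLOC][3-33 FREE]
Op 5: a = realloc(a, 16) -> a = 0; heap: [0-15 ALLOC][16-33 FREE]
Op 6: c = malloc(6) -> c = 16; heap: [0-15 ALLOC][16-21 ALLOC][22-33 FREE]
Op 7: c = realloc(c, 9) -> c = 16; heap: [0-15 ALLOC][16-24 ALLOC][25-33 FREE]
free(c): c = 16 -> block [16-24 ALLOC]; mark free, coalesce with adjacent free neighbors -> [0-15 ALLOC][16-33 FREE]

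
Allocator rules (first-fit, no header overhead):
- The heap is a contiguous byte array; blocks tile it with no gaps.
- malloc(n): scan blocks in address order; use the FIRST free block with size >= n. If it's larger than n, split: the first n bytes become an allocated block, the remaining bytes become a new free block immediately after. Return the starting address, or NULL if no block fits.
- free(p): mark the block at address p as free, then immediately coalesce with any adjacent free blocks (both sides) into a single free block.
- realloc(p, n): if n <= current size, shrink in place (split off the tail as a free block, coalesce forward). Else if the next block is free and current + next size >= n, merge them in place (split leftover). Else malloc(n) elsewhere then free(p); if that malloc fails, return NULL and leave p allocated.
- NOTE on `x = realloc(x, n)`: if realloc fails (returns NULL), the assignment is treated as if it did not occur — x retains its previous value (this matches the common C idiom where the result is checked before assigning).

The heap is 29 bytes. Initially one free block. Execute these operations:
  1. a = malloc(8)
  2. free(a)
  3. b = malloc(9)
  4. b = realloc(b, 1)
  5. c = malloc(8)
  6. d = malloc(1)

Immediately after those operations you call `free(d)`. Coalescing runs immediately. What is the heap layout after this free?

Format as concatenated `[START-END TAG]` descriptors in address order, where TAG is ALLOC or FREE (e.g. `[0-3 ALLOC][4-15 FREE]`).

Op 1: a = malloc(8) -> a = 0; heap: [0-7 ALLOC][8-28 FREE]
Op 2: free(a) -> (freed a); heap: [0-28 FREE]
Op 3: b = malloc(9) -> b = 0; heap: [0-8 ALLOC][9-28 FREE]
Op 4: b = realloc(b, 1) -> b = 0; heap: [0-0 ALLOC][1-28 FREE]
Op 5: c = malloc(8) -> c = 1; heap: [0-0 ALLOC][1-8 ALLOC][9-28 FREE]
Op 6: d = malloc(1) -> d = 9; heap: [0-0 ALLOC][1-8 ALLOC][9-9 ALLOC][10-28 FREE]
free(d): d = 9 -> block [9-9 ALLOC]; mark free, coalesce with adjacent free neighbors -> [0-0 ALLOC][1-8 ALLOC][9-28 FREE]

Answer: [0-0 ALLOC][1-8 ALLOC][9-28 FREE]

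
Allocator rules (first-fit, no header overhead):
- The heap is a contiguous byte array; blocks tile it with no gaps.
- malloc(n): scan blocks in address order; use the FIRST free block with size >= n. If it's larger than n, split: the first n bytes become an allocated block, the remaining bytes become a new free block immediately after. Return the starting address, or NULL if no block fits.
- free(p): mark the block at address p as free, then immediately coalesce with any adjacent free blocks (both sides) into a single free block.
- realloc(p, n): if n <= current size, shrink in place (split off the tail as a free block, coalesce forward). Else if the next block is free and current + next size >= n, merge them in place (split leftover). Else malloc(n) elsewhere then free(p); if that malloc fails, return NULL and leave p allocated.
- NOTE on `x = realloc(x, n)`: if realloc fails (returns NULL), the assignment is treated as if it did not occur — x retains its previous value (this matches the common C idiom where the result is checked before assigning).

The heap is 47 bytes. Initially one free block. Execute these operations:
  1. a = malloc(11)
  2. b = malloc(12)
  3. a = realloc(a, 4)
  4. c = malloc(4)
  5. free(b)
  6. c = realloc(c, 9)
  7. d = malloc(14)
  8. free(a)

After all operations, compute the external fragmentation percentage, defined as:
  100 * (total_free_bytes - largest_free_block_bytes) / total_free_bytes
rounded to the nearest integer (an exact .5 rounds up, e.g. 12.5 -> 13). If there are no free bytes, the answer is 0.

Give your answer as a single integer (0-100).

Op 1: a = malloc(11) -> a = 0; heap: [0-10 ALLOC][11-46 FREE]
Op 2: b = malloc(12) -> b = 11; heap: [0-10 ALLOC][11-22 ALLOC][23-46 FREE]
Op 3: a = realloc(a, 4) -> a = 0; heap: [0-3 ALLOC][4-10 FREE][11-22 ALLOC][23-46 FREE]
Op 4: c = malloc(4) -> c = 4; heap: [0-3 ALLOC][4-7 ALLOC][8-10 FREE][11-22 ALLOC][23-46 FREE]
Op 5: free(b) -> (freed b); heap: [0-3 ALLOC][4-7 ALLOC][8-46 FREE]
Op 6: c = realloc(c, 9) -> c = 4; heap: [0-3 ALLOC][4-12 ALLOC][13-46 FREE]
Op 7: d = malloc(14) -> d = 13; heap: [0-3 ALLOC][4-12 ALLOC][13-26 ALLOC][27-46 FREE]
Op 8: free(a) -> (freed a); heap: [0-3 FREE][4-12 ALLOC][13-26 ALLOC][27-46 FREE]
Free blocks: [4 20] total_free=24 largest=20 -> 100*(24-20)/24 = 400/24 ≈ 16.667 -> rounds to 17

Answer: 17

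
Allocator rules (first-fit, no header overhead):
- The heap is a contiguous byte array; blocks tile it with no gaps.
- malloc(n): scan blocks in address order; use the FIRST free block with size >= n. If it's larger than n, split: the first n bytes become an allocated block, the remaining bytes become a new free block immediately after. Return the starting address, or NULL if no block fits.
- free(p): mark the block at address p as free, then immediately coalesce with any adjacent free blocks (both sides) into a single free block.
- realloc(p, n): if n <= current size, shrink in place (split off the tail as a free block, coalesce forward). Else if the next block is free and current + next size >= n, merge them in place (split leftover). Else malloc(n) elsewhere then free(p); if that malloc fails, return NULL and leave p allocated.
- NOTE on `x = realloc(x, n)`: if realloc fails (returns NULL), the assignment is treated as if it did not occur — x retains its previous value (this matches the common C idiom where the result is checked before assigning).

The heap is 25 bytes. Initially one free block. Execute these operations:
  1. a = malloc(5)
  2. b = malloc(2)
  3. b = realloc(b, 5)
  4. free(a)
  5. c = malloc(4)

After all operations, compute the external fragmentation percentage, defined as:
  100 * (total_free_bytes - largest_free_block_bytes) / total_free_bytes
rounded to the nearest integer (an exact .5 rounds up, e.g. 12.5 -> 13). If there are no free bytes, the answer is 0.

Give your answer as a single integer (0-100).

Answer: 6

Derivation:
Op 1: a = malloc(5) -> a = 0; heap: [0-4 ALLOC][5-24 FREE]
Op 2: b = malloc(2) -> b = 5; heap: [0-4 ALLOC][5-6 ALLOC][7-24 FREE]
Op 3: b = realloc(b, 5) -> b = 5; heap: [0-4 ALLOC][5-9 ALLOC][10-24 FREE]
Op 4: free(a) -> (freed a); heap: [0-4 FREE][5-9 ALLOC][10-24 FREE]
Op 5: c = malloc(4) -> c = 0; heap: [0-3 ALLOC][4-4 FREE][5-9 ALLOC][10-24 FREE]
Free blocks: [1 15] total_free=16 largest=15 -> 100*(16-15)/16 = 100/16 = 6.25 -> rounds to 6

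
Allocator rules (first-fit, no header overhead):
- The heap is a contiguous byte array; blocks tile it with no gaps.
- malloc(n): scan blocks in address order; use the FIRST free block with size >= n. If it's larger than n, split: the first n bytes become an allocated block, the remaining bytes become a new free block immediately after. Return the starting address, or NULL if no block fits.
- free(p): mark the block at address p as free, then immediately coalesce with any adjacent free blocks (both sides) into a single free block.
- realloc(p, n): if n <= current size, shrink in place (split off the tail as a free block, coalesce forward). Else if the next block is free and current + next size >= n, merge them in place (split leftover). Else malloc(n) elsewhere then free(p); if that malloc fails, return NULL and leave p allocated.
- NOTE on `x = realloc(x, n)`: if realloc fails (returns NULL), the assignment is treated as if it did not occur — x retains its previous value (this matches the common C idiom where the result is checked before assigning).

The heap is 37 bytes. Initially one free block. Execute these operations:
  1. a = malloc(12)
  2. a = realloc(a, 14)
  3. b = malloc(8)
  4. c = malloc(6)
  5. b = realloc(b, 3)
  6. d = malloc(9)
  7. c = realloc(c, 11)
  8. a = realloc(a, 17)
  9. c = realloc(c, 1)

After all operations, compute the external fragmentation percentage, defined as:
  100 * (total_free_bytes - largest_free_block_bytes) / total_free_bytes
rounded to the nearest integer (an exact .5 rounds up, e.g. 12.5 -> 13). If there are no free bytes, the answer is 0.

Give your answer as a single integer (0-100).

Answer: 50

Derivation:
Op 1: a = malloc(12) -> a = 0; heap: [0-11 ALLOC][12-36 FREE]
Op 2: a = realloc(a, 14) -> a = 0; heap: [0-13 ALLOC][14-36 FREE]
Op 3: b = malloc(8) -> b = 14; heap: [0-13 ALLOC][14-21 ALLOC][22-36 FREE]
Op 4: c = malloc(6) -> c = 22; heap: [0-13 ALLOC][14-21 ALLOC][22-27 ALLOC][28-36 FREE]
Op 5: b = realloc(b, 3) -> b = 14; heap: [0-13 ALLOC][14-16 ALLOC][17-21 FREE][22-27 ALLOC][28-36 FREE]
Op 6: d = malloc(9) -> d = 28; heap: [0-13 ALLOC][14-16 ALLOC][17-21 FREE][22-27 ALLOC][28-36 ALLOC]
Op 7: c = realloc(c, 11) -> NULL (c unchanged); heap: [0-13 ALLOC][14-16 ALLOC][17-21 FREE][22-27 ALLOC][28-36 ALLOC]
Op 8: a = realloc(a, 17) -> NULL (a unchanged); heap: [0-13 ALLOC][14-16 ALLOC][17-21 FREE][22-27 ALLOC][28-36 ALLOC]
Op 9: c = realloc(c, 1) -> c = 22; heap: [0-13 ALLOC][14-16 ALLOC][17-21 FREE][22-22 ALLOC][23-27 FREE][28-36 ALLOC]
Free blocks: [5 5] total_free=10 largest=5 -> 100*(10-5)/10 = 500/10 = 50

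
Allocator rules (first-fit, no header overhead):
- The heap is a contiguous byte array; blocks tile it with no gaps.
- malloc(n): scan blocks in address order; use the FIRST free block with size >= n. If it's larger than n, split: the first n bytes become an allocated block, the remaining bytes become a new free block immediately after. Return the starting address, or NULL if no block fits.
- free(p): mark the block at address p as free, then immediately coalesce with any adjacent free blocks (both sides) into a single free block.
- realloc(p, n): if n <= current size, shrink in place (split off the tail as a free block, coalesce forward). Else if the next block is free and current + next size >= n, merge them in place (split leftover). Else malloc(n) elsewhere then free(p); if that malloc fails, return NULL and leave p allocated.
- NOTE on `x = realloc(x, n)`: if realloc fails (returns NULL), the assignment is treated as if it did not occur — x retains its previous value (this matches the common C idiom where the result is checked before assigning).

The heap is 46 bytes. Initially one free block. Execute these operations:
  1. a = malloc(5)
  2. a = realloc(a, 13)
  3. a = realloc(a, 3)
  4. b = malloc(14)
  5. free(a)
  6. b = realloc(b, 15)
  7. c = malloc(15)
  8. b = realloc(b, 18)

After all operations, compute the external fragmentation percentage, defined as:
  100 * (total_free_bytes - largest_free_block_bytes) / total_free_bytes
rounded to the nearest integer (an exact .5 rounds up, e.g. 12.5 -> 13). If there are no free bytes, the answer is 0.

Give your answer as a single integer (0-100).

Answer: 19

Derivation:
Op 1: a = malloc(5) -> a = 0; heap: [0-4 ALLOC][5-45 FREE]
Op 2: a = realloc(a, 13) -> a = 0; heap: [0-12 ALLOC][13-45 FREE]
Op 3: a = realloc(a, 3) -> a = 0; heap: [0-2 ALLOC][3-45 FREE]
Op 4: b = malloc(14) -> b = 3; heap: [0-2 ALLOC][3-16 ALLOC][17-45 FREE]
Op 5: free(a) -> (freed a); heap: [0-2 FREE][3-16 ALLOC][17-45 FREE]
Op 6: b = realloc(b, 15) -> b = 3; heap: [0-2 FREE][3-17 ALLOC][18-45 FREE]
Op 7: c = malloc(15) -> c = 18; heap: [0-2 FREE][3-17 ALLOC][18-32 ALLOC][33-45 FREE]
Op 8: b = realloc(b, 18) -> NULL (b unchanged); heap: [0-2 FREE][3-17 ALLOC][18-32 ALLOC][33-45 FREE]
Free blocks: [3 13] total_free=16 largest=13 -> 100*(16-13)/16 = 300/16 = 18.75 -> rounds to 19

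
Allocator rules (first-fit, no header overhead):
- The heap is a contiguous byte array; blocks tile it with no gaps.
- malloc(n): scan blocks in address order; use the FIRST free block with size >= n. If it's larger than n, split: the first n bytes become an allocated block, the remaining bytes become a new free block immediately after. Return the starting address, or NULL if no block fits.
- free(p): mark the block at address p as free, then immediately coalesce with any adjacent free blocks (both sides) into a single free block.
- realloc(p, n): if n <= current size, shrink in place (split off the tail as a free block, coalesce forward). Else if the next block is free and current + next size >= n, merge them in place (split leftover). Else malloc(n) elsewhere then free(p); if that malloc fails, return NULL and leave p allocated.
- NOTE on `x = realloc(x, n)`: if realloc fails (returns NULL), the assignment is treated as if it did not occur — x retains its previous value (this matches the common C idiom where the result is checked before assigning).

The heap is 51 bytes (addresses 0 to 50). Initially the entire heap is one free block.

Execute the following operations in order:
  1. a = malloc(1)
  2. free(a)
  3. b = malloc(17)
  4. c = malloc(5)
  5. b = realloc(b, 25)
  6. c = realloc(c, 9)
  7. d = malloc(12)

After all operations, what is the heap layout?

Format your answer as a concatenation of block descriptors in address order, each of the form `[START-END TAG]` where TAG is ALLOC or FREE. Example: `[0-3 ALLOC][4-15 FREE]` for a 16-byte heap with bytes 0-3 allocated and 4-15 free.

Answer: [0-8 ALLOC][9-20 ALLOC][21-21 FREE][22-46 ALLOC][47-50 FREE]

Derivation:
Op 1: a = malloc(1) -> a = 0; heap: [0-0 ALLOC][1-50 FREE]
Op 2: free(a) -> (freed a); heap: [0-50 FREE]
Op 3: b = malloc(17) -> b = 0; heap: [0-16 ALLOC][17-50 FREE]
Op 4: c = malloc(5) -> c = 17; heap: [0-16 ALLOC][17-21 ALLOC][22-50 FREE]
Op 5: b = realloc(b, 25) -> b = 22; heap: [0-16 FREE][17-21 ALLOC][22-46 ALLOC][47-50 FREE]
Op 6: c = realloc(c, 9) -> c = 0; heap: [0-8 ALLOC][9-21 FREE][22-46 ALLOC][47-50 FREE]
Op 7: d = malloc(12) -> d = 9; heap: [0-8 ALLOC][9-20 ALLOC][21-21 FREE][22-46 ALLOC][47-50 FREE]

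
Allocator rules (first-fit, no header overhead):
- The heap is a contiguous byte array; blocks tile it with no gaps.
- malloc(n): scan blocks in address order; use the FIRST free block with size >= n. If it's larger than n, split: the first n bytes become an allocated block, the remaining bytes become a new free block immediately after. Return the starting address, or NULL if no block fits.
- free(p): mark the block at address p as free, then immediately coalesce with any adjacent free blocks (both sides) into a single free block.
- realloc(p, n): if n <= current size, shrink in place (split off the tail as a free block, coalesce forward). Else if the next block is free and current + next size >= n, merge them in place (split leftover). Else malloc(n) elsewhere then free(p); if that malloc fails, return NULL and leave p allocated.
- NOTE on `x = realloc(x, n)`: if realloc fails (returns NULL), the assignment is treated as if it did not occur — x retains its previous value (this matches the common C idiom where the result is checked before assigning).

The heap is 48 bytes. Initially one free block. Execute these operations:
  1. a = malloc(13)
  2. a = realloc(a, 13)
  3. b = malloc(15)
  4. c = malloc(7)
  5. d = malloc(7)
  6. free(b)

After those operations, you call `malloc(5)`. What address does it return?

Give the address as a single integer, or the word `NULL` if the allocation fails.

Answer: 13

Derivation:
Op 1: a = malloc(13) -> a = 0; heap: [0-12 ALLOC][13-47 FREE]
Op 2: a = realloc(a, 13) -> a = 0; heap: [0-12 ALLOC][13-47 FREE]
Op 3: b = malloc(15) -> b = 13; heap: [0-12 ALLOC][13-27 ALLOC][28-47 FREE]
Op 4: c = malloc(7) -> c = 28; heap: [0-12 ALLOC][13-27 ALLOC][28-34 ALLOC][35-47 FREE]
Op 5: d = malloc(7) -> d = 35; heap: [0-12 ALLOC][13-27 ALLOC][28-34 ALLOC][35-41 ALLOC][42-47 FREE]
Op 6: free(b) -> (freed b); heap: [0-12 ALLOC][13-27 FREE][28-34 ALLOC][35-41 ALLOC][42-47 FREE]
malloc(5): first-fit scan over [0-12 ALLOC][13-27 FREE][28-34 ALLOC][35-41 ALLOC][42-47 FREE] -> 13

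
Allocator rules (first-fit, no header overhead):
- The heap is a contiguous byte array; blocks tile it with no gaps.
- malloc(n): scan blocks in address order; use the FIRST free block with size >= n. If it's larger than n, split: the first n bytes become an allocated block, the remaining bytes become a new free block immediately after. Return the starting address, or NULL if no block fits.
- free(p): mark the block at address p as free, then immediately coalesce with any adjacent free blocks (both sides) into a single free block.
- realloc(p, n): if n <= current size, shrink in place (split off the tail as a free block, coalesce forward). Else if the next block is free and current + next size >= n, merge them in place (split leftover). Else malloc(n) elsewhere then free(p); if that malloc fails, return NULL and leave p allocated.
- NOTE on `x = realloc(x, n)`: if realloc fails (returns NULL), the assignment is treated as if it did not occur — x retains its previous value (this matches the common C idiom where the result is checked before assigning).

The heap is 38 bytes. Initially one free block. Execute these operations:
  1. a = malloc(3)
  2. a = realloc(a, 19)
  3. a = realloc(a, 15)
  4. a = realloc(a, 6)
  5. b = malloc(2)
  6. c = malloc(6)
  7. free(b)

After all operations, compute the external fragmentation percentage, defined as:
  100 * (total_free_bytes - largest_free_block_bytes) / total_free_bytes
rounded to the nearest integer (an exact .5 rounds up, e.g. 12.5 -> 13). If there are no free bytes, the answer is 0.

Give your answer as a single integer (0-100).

Op 1: a = malloc(3) -> a = 0; heap: [0-2 ALLOC][3-37 FREE]
Op 2: a = realloc(a, 19) -> a = 0; heap: [0-18 ALLOC][19-37 FREE]
Op 3: a = realloc(a, 15) -> a = 0; heap: [0-14 ALLOC][15-37 FREE]
Op 4: a = realloc(a, 6) -> a = 0; heap: [0-5 ALLOC][6-37 FREE]
Op 5: b = malloc(2) -> b = 6; heap: [0-5 ALLOC][6-7 ALLOC][8-37 FREE]
Op 6: c = malloc(6) -> c = 8; heap: [0-5 ALLOC][6-7 ALLOC][8-13 ALLOC][14-37 FREE]
Op 7: free(b) -> (freed b); heap: [0-5 ALLOC][6-7 FREE][8-13 ALLOC][14-37 FREE]
Free blocks: [2 24] total_free=26 largest=24 -> 100*(26-24)/26 = 200/26 ≈ 7.692 -> rounds to 8

Answer: 8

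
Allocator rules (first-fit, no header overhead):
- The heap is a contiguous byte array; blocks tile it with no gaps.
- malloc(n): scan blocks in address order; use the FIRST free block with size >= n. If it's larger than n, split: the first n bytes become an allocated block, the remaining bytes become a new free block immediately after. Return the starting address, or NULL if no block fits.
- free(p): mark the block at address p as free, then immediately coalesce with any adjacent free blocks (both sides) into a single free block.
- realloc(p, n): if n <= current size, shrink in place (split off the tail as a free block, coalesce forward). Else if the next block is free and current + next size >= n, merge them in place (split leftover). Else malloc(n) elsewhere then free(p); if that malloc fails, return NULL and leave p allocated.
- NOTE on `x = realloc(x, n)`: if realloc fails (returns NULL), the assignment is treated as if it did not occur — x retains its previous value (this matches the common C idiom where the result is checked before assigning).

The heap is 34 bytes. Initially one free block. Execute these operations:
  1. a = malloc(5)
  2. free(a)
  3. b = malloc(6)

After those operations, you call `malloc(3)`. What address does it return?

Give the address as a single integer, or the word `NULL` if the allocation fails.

Op 1: a = malloc(5) -> a = 0; heap: [0-4 ALLOC][5-33 FREE]
Op 2: free(a) -> (freed a); heap: [0-33 FREE]
Op 3: b = malloc(6) -> b = 0; heap: [0-5 ALLOC][6-33 FREE]
malloc(3): first-fit scan over [0-5 ALLOC][6-33 FREE] -> 6

Answer: 6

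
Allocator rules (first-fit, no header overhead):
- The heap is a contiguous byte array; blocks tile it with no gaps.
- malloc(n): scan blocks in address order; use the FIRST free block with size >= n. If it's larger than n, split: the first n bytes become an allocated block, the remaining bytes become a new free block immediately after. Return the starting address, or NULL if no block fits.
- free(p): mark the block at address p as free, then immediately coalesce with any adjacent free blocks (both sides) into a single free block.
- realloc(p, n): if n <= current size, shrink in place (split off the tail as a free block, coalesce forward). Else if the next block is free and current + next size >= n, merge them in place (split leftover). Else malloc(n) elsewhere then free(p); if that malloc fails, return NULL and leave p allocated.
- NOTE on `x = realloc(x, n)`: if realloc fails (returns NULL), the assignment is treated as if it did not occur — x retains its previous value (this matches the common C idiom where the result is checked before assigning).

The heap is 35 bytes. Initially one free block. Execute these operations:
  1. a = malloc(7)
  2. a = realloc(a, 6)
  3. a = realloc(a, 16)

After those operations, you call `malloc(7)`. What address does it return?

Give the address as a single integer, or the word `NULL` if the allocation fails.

Answer: 16

Derivation:
Op 1: a = malloc(7) -> a = 0; heap: [0-6 ALLOC][7-34 FREE]
Op 2: a = realloc(a, 6) -> a = 0; heap: [0-5 ALLOC][6-34 FREE]
Op 3: a = realloc(a, 16) -> a = 0; heap: [0-15 ALLOC][16-34 FREE]
malloc(7): first-fit scan over [0-15 ALLOC][16-34 FREE] -> 16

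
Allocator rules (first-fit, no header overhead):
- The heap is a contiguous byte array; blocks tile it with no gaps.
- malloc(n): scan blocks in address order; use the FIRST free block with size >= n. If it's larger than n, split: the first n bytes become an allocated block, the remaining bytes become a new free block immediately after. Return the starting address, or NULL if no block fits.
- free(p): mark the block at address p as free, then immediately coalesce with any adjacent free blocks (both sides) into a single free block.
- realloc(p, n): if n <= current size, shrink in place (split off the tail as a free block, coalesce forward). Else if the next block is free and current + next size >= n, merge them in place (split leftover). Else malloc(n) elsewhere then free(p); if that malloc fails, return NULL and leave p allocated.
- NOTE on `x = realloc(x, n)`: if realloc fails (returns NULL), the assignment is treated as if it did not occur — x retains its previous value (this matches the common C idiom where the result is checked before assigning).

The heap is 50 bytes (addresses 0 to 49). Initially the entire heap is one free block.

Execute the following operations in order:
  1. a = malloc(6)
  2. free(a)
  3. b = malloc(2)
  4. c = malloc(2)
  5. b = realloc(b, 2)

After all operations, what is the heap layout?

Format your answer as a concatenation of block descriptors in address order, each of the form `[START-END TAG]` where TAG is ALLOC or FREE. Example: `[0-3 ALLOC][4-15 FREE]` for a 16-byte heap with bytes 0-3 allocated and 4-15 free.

Op 1: a = malloc(6) -> a = 0; heap: [0-5 ALLOC][6-49 FREE]
Op 2: free(a) -> (freed a); heap: [0-49 FREE]
Op 3: b = malloc(2) -> b = 0; heap: [0-1 ALLOC][2-49 FREE]
Op 4: c = malloc(2) -> c = 2; heap: [0-1 ALLOC][2-3 ALLOC][4-49 FREE]
Op 5: b = realloc(b, 2) -> b = 0; heap: [0-1 ALLOC][2-3 ALLOC][4-49 FREE]

Answer: [0-1 ALLOC][2-3 ALLOC][4-49 FREE]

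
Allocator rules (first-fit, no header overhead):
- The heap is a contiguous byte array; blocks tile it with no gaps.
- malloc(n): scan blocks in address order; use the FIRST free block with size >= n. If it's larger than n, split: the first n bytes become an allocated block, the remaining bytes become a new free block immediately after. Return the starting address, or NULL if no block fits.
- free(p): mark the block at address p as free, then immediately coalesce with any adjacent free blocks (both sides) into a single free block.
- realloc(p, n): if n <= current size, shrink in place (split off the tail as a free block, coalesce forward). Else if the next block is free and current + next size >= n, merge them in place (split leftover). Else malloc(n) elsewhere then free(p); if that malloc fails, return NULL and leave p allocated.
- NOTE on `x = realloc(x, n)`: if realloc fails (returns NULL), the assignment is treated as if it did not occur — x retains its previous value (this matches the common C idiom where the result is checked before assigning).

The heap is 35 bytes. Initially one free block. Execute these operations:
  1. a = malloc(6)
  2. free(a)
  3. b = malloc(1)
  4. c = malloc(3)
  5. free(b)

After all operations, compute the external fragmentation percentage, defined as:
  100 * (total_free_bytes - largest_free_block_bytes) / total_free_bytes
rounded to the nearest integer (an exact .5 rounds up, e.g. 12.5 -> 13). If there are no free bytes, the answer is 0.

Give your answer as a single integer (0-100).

Op 1: a = malloc(6) -> a = 0; heap: [0-5 ALLOC][6-34 FREE]
Op 2: free(a) -> (freed a); heap: [0-34 FREE]
Op 3: b = malloc(1) -> b = 0; heap: [0-0 ALLOC][1-34 FREE]
Op 4: c = malloc(3) -> c = 1; heap: [0-0 ALLOC][1-3 ALLOC][4-34 FREE]
Op 5: free(b) -> (freed b); heap: [0-0 FREE][1-3 ALLOC][4-34 FREE]
Free blocks: [1 31] total_free=32 largest=31 -> 100*(32-31)/32 = 100/32 = 3.125 -> rounds to 3

Answer: 3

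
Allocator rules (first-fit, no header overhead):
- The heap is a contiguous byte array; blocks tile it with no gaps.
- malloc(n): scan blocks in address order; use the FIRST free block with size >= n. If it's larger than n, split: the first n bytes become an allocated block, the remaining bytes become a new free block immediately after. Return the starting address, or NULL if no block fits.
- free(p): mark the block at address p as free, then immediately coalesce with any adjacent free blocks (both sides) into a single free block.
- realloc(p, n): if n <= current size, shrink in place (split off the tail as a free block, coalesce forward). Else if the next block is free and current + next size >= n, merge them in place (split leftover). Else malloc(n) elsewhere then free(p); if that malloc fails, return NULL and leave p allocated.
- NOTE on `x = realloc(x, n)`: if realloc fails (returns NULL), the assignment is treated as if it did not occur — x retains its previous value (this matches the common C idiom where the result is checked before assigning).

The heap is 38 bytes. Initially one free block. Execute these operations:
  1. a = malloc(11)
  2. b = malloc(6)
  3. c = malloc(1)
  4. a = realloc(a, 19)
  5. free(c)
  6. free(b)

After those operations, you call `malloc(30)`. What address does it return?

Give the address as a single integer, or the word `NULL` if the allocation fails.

Answer: NULL

Derivation:
Op 1: a = malloc(11) -> a = 0; heap: [0-10 ALLOC][11-37 FREE]
Op 2: b = malloc(6) -> b = 11; heap: [0-10 ALLOC][11-16 ALLOC][17-37 FREE]
Op 3: c = malloc(1) -> c = 17; heap: [0-10 ALLOC][11-16 ALLOC][17-17 ALLOC][18-37 FREE]
Op 4: a = realloc(a, 19) -> a = 18; heap: [0-10 FREE][11-16 ALLOC][17-17 ALLOC][18-36 ALLOC][37-37 FREE]
Op 5: free(c) -> (freed c); heap: [0-10 FREE][11-16 ALLOC][17-17 FREE][18-36 ALLOC][37-37 FREE]
Op 6: free(b) -> (freed b); heap: [0-17 FREE][18-36 ALLOC][37-37 FREE]
malloc(30): first-fit scan over [0-17 FREE][18-36 ALLOC][37-37 FREE] -> NULL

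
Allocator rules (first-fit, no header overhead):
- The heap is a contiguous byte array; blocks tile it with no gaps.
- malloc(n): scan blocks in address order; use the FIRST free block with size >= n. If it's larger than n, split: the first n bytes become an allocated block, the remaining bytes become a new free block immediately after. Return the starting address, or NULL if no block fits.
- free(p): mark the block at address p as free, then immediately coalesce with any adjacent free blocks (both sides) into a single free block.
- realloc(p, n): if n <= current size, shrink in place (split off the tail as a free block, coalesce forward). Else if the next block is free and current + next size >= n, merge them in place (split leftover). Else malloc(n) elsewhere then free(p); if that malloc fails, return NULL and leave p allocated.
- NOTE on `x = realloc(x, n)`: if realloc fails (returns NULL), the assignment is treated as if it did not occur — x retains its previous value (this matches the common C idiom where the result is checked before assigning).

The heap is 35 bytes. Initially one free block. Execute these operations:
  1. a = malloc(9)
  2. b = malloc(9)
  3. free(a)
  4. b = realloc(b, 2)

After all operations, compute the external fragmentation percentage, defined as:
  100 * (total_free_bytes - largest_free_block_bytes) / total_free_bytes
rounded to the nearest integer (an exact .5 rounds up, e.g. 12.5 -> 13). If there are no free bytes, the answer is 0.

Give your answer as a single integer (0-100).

Answer: 27

Derivation:
Op 1: a = malloc(9) -> a = 0; heap: [0-8 ALLOC][9-34 FREE]
Op 2: b = malloc(9) -> b = 9; heap: [0-8 ALLOC][9-17 ALLOC][18-34 FREE]
Op 3: free(a) -> (freed a); heap: [0-8 FREE][9-17 ALLOC][18-34 FREE]
Op 4: b = realloc(b, 2) -> b = 9; heap: [0-8 FREE][9-10 ALLOC][11-34 FREE]
Free blocks: [9 24] total_free=33 largest=24 -> 100*(33-24)/33 = 900/33 ≈ 27.273 -> rounds to 27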